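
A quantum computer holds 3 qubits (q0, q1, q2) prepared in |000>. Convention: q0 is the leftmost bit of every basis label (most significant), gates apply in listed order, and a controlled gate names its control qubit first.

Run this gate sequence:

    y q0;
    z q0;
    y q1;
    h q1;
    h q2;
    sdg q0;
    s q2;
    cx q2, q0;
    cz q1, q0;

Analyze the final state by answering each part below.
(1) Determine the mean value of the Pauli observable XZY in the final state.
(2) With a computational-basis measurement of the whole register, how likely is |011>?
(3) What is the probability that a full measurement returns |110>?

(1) In the final state, XZY has expectation 1.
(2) Outcome |011> occurs with probability 1/4.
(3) The probability of measuring |110> is 1/4.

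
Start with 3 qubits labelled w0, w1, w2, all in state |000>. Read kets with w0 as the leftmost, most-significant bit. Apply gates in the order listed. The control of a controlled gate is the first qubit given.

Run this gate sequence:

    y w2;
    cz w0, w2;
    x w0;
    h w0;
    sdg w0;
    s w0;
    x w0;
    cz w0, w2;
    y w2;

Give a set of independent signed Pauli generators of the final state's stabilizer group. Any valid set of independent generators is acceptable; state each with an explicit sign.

The stabilizer group can be generated by +XII, +IZI, +IIZ, among other valid generating sets.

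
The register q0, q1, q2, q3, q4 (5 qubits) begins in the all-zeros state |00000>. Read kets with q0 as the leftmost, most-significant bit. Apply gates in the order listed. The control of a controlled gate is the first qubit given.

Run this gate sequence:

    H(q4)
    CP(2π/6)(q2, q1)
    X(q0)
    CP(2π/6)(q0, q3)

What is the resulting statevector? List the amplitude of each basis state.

The final amplitudes are sqrt(2)/2 on |10000>, sqrt(2)/2 on |10001>, and 0 on every other basis state.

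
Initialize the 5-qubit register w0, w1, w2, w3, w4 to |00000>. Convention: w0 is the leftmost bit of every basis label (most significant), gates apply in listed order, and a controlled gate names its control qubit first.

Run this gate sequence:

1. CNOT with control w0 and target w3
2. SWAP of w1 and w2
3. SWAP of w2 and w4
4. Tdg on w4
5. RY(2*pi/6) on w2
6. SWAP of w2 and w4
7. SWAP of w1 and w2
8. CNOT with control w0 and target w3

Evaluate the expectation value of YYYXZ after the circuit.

The observable YYYXZ averages to 0.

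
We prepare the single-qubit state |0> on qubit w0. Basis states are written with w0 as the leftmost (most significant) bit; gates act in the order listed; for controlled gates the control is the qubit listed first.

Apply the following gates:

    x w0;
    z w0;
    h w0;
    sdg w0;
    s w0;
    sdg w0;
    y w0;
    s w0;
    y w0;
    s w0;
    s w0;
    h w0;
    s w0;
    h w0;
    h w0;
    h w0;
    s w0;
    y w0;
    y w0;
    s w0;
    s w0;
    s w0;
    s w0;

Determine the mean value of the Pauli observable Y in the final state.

The expectation value of Y is -1. Key observation: gates 20-23 undo each other exactly, leaving only the rest of the circuit to track.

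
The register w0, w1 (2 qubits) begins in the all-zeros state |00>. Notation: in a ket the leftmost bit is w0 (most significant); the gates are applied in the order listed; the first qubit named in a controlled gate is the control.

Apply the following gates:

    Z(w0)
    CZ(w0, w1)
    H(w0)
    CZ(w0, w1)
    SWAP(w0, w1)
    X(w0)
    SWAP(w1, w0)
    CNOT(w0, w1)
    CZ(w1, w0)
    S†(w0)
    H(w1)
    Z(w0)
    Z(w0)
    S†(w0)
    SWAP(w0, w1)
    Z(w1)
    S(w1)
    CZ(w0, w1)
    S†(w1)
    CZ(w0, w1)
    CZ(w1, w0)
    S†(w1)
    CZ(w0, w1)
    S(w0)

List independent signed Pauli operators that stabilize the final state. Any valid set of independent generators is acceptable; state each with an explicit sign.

One valid set of independent stabilizer generators is -YZ, -ZY (any independent generating set of the same group is equally correct).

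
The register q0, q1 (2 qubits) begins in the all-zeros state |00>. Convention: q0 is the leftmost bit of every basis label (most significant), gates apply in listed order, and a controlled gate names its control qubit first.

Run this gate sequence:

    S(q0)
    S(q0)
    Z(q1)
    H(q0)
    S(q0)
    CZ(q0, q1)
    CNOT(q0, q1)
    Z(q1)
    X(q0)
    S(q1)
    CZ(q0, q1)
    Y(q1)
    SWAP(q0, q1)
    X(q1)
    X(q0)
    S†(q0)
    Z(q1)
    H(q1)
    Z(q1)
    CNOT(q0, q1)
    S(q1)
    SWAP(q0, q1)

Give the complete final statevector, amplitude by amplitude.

The final amplitudes are I/2 on |00>, 1/2 on |01>, 1/2 on |10>, I/2 on |11>.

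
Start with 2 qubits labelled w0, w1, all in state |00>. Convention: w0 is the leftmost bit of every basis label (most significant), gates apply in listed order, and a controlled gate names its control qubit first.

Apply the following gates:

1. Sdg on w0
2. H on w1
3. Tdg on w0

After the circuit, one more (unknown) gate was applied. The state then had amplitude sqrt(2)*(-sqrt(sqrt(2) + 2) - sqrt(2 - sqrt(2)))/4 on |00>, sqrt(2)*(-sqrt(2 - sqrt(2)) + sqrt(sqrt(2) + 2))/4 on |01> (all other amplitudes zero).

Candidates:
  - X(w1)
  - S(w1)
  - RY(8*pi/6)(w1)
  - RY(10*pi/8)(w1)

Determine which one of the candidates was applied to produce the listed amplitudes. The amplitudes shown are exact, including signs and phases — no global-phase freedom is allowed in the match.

The unique candidate consistent with the amplitudes is RY(10*pi/8)(w1).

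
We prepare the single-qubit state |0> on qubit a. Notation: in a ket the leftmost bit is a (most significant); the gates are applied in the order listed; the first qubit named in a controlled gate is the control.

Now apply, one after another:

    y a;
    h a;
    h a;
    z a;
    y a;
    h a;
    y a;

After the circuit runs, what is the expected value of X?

In the final state, X has expectation -1.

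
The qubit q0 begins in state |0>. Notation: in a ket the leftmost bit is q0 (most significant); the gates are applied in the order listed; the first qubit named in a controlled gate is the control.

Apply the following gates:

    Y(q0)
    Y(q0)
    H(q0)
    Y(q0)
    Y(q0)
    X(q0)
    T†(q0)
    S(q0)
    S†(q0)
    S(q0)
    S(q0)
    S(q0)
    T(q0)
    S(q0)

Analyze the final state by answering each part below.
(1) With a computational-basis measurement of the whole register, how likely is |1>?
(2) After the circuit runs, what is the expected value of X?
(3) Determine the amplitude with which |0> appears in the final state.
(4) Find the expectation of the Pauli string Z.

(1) Outcome |1> occurs with probability 1/2.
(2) In the final state, X has expectation 1.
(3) |0> carries amplitude sqrt(2)/2 in the final state.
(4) In the final state, Z has expectation 0.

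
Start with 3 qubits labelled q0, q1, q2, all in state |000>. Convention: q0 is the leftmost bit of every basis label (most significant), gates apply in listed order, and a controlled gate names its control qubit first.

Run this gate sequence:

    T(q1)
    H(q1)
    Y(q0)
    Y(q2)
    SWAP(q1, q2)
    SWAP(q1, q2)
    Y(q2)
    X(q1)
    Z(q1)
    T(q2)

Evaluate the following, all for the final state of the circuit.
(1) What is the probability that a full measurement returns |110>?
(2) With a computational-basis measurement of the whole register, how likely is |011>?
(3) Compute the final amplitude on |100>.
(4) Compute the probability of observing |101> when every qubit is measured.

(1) Outcome |110> occurs with probability 1/2. Key observation: gates 4-7 undo each other exactly, leaving only the rest of the circuit to track.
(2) A full measurement returns |011> with probability 0.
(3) The amplitude on |100> is sqrt(2)*I/2.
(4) Outcome |101> occurs with probability 0.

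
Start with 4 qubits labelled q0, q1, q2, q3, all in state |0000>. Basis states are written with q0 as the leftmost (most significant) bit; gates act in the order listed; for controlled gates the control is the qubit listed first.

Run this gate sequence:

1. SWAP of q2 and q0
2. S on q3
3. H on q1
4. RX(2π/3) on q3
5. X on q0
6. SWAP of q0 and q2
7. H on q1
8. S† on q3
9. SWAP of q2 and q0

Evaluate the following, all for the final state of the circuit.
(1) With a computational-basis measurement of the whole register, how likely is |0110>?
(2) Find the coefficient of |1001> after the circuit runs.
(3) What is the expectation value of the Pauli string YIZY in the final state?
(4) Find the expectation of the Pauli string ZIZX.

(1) Outcome |0110> occurs with probability 0.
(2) The amplitude on |1001> is -sqrt(3)/2.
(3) The observable YIZY averages to 0.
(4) The observable ZIZX averages to sqrt(3)/2.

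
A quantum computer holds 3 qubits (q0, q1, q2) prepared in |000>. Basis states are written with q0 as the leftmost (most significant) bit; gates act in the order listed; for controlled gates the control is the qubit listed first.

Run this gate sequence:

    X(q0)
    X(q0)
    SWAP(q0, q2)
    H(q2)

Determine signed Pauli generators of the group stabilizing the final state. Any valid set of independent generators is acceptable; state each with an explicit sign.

One valid set of independent stabilizer generators is +IIX, +ZII, +IZI (any independent generating set of the same group is equally correct). Key observation: gates 1-2 undo each other exactly, leaving only the rest of the circuit to track.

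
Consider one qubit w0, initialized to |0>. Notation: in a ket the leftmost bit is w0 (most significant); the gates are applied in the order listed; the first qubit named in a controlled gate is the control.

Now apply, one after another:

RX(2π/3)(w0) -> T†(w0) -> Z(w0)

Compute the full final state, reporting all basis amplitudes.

The resulting statevector has amplitude 1/2 on |0>, sqrt(3)*exp(I*pi/4)/2 on |1>.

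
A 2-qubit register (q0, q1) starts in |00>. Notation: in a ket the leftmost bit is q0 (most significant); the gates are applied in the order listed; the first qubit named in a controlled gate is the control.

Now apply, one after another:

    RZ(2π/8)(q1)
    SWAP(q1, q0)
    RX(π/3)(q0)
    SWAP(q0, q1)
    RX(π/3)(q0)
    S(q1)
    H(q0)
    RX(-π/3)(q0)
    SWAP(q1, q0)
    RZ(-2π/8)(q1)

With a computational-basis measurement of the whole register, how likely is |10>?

A full measurement returns |10> with probability 1/32.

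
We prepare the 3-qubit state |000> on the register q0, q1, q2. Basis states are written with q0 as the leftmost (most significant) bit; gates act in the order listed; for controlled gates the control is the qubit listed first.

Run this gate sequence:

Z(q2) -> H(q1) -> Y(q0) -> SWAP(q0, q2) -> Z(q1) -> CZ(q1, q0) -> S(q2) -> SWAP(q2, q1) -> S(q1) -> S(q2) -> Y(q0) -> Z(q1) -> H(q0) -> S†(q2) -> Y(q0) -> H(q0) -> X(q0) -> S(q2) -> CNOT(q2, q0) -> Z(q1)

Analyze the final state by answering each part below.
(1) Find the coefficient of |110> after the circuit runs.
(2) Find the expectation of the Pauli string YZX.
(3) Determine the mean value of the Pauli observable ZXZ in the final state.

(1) The final state's coefficient on |110> equals sqrt(2)*I/2.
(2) The observable YZX averages to -1.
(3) The expectation value of ZXZ is 0.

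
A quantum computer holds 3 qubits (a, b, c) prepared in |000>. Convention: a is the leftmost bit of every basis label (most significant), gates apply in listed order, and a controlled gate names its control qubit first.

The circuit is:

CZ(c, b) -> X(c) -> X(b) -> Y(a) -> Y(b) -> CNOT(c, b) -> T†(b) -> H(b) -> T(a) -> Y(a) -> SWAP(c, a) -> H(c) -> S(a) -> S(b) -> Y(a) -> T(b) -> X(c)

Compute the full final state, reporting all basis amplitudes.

After the circuit, the state carries amplitude -I/2 on |000>, -I/2 on |001>, -exp(I*pi/4)/2 on |010>, -exp(I*pi/4)/2 on |011>, 0 on |100>, 0 on |101>, 0 on |110>, 0 on |111>.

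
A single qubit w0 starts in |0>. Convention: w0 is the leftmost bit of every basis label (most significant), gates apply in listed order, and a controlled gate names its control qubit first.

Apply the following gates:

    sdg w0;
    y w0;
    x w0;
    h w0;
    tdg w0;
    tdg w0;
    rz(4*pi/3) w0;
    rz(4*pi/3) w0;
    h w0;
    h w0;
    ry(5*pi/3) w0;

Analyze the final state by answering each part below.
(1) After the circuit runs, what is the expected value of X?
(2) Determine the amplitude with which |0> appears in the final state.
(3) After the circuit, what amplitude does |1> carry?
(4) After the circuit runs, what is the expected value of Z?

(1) In the final state, X has expectation sqrt(3)/4.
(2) The final state's coefficient on |0> equals (sqrt(2) - sqrt(6)*exp(5*I*pi/6))*exp(I*pi/3)/4.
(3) The final state's coefficient on |1> equals (sqrt(6) + sqrt(2)*exp(5*I*pi/6))*exp(I*pi/3)/4.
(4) In the final state, Z has expectation 3/4.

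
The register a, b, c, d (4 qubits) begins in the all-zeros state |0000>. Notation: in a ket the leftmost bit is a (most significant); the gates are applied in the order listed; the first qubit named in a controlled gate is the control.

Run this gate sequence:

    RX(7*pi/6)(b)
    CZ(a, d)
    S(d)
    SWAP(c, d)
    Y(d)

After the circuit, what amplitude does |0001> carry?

The final state's coefficient on |0001> equals I*(-sqrt(6) + sqrt(2))/4.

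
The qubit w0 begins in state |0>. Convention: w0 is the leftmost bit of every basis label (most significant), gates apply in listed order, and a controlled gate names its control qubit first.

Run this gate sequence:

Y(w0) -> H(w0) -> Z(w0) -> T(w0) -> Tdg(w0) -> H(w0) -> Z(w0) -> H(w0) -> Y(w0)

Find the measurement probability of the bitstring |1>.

Outcome |1> occurs with probability 1/2.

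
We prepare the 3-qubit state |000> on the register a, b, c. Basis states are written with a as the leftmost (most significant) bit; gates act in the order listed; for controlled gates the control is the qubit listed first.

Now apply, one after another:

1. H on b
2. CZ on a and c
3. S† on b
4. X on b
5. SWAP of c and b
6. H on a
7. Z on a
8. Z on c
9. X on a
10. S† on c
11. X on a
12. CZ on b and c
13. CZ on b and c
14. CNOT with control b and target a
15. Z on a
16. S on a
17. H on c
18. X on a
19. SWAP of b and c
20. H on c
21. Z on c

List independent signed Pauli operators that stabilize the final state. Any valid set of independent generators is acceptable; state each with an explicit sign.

The stabilizer group can be generated by -YII, -IIX, -IZI, among other valid generating sets.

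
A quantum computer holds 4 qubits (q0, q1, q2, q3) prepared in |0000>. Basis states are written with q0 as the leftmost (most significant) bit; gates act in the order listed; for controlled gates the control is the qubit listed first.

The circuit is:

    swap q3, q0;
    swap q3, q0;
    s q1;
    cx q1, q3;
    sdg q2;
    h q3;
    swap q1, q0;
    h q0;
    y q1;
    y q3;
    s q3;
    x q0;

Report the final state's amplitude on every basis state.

The resulting statevector has amplitude 1/2 on |0100>, -I/2 on |0101>, 1/2 on |1100>, -I/2 on |1101>, and 0 on every other basis state. Key observation: the block from step 1 through step 2 cancels to the identity and can be dropped.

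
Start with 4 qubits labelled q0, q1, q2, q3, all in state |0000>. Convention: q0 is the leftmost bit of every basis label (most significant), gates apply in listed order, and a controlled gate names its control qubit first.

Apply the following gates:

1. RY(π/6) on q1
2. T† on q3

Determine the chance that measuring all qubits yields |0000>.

The probability of measuring |0000> is sqrt(3)/4 + 1/2.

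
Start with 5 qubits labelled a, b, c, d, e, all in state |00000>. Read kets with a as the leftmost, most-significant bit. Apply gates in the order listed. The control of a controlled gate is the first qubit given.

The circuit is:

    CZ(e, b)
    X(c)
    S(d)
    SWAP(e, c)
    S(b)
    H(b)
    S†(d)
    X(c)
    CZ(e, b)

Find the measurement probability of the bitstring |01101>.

Outcome |01101> occurs with probability 1/2.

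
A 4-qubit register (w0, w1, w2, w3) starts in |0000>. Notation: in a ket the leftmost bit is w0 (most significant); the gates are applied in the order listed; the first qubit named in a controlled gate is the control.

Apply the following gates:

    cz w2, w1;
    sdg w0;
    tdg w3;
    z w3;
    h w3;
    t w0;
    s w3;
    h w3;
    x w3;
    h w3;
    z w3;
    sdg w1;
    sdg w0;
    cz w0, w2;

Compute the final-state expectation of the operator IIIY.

The observable IIIY averages to 1. Key observation: the block from step 8 through step 11 cancels to the identity and can be dropped.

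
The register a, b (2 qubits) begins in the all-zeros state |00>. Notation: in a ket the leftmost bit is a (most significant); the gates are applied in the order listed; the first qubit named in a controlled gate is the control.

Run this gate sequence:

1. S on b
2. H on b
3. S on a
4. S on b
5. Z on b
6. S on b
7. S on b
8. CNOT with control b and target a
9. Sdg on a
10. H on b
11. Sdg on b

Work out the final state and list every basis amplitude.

After the circuit, the state carries amplitude 1/2 on |00>, -I/2 on |01>, 1/2 on |10>, I/2 on |11>.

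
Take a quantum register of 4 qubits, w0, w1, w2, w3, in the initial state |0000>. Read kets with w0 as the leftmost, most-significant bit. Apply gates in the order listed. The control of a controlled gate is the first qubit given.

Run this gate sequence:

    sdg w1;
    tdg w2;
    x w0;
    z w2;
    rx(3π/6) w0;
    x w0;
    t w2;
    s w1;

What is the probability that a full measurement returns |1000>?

The probability of measuring |1000> is 1/2.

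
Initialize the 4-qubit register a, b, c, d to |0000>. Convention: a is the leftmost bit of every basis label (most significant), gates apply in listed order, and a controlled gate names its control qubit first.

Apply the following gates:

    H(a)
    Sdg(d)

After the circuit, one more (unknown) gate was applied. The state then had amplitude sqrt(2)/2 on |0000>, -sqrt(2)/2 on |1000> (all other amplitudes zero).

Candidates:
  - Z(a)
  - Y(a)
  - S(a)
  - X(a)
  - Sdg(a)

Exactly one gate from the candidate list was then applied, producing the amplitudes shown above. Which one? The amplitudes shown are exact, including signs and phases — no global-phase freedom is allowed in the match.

The applied gate was Z(a).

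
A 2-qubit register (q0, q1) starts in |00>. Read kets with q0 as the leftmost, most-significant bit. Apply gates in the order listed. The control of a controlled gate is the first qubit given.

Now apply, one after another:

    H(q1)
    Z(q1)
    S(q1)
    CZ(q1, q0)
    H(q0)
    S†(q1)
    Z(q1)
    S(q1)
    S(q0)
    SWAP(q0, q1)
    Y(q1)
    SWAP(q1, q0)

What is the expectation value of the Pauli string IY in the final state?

The expectation value of IY is 1.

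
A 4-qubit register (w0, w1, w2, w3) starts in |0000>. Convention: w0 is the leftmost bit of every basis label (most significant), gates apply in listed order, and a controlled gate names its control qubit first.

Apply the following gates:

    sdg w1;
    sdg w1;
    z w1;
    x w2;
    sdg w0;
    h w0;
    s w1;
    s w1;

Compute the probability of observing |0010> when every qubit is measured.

A full measurement returns |0010> with probability 1/2.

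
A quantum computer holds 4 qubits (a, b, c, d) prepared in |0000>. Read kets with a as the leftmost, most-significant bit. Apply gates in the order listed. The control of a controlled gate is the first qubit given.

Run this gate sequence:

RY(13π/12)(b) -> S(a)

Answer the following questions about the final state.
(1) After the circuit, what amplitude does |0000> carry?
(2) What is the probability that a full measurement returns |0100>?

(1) The amplitude on |0000> is -sqrt(sqrt(2) + 2)/4 + sqrt(6 - 3*sqrt(2))/4.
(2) A full measurement returns |0100> with probability sqrt(2)/8 + sqrt(6)/8 + 1/2.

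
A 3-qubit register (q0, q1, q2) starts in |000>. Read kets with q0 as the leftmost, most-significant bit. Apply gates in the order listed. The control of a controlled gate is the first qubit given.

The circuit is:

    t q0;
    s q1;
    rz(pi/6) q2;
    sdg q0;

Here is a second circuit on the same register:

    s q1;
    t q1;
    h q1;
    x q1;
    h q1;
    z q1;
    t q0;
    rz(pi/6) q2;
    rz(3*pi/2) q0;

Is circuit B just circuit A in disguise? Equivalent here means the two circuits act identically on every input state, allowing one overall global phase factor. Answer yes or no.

No, they are not equivalent — no single phase factor reconciles the two unitaries.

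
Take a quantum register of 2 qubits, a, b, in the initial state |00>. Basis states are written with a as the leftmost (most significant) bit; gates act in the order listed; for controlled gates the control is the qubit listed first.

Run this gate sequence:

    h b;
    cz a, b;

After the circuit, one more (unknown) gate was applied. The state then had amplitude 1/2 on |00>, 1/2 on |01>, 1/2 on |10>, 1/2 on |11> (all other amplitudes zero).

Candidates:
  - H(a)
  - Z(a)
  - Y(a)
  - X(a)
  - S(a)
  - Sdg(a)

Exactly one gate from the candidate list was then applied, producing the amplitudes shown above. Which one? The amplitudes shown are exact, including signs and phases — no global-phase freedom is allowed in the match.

The applied gate was H(a).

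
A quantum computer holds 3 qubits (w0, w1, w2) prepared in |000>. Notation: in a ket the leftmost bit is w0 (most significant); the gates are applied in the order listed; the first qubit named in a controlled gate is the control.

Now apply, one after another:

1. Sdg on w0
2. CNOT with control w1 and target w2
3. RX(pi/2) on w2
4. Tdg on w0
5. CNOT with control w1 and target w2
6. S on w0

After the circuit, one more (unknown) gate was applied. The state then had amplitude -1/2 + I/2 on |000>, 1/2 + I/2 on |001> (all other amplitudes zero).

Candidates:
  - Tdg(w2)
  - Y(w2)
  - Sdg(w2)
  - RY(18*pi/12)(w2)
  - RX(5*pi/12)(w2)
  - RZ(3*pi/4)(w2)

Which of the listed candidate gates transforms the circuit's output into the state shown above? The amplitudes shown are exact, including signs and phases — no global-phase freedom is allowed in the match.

The unique candidate consistent with the amplitudes is RY(18*pi/12)(w2).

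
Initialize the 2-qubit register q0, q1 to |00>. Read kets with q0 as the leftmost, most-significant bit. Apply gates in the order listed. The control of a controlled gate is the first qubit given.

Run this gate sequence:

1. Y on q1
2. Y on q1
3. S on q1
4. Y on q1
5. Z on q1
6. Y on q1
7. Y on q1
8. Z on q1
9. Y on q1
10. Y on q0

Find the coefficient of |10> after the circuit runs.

The amplitude on |10> is I.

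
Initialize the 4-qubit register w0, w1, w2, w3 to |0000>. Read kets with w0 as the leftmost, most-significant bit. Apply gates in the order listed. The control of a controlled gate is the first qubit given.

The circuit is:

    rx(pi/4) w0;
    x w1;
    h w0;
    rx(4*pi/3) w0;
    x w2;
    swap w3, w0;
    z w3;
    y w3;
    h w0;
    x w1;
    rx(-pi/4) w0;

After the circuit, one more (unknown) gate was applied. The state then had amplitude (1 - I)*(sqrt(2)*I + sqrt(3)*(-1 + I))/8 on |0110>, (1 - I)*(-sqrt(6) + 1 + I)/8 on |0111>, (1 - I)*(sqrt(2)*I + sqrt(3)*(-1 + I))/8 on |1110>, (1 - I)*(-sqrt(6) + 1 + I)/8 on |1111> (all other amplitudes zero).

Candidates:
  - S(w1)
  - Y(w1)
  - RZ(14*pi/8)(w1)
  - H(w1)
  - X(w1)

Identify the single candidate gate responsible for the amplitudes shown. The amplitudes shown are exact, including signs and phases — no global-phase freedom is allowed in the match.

It was Y(w1) that produced the state shown.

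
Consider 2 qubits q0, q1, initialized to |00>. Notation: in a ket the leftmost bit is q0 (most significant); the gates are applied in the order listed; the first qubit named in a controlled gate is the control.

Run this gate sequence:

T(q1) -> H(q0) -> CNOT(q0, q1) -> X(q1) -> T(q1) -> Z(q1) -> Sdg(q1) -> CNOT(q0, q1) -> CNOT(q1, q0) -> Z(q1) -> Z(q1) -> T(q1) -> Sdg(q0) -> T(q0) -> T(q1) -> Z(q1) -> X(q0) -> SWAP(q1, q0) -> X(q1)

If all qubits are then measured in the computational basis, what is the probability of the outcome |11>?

A full measurement returns |11> with probability 1/2.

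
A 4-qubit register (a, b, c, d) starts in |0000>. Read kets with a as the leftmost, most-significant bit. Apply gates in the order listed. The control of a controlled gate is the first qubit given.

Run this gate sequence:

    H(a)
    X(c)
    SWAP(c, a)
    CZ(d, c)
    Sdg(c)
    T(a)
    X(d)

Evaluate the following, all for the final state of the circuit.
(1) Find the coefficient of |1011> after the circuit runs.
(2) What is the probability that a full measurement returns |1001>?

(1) |1011> carries amplitude -sqrt(2)*exp(3*I*pi/4)/2 in the final state.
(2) A full measurement returns |1001> with probability 1/2.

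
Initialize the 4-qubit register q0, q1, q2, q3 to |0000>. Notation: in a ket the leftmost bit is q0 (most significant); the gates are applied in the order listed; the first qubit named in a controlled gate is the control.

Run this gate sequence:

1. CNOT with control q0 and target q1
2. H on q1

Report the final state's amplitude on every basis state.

The resulting statevector has amplitude sqrt(2)/2 on |0000>, sqrt(2)/2 on |0100>, and 0 on every other basis state.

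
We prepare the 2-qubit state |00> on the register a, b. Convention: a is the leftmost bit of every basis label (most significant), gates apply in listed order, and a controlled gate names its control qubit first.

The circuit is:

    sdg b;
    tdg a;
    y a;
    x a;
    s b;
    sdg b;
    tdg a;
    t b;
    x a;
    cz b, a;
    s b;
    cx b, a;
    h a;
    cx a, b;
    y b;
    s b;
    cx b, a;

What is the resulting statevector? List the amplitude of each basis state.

After the circuit, the state carries amplitude 0 on |00>, 0 on |01>, -sqrt(2)/2 on |10>, -sqrt(2)*I/2 on |11>. Key observation: the block from step 5 through step 6 cancels to the identity and can be dropped.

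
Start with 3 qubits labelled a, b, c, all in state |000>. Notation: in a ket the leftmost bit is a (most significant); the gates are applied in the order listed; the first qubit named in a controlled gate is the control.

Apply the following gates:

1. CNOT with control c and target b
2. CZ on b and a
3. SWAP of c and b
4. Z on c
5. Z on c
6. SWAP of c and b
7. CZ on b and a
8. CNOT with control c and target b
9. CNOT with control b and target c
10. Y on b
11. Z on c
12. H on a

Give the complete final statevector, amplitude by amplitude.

The final amplitudes are sqrt(2)*I/2 on |010>, sqrt(2)*I/2 on |110>, and 0 on every other basis state.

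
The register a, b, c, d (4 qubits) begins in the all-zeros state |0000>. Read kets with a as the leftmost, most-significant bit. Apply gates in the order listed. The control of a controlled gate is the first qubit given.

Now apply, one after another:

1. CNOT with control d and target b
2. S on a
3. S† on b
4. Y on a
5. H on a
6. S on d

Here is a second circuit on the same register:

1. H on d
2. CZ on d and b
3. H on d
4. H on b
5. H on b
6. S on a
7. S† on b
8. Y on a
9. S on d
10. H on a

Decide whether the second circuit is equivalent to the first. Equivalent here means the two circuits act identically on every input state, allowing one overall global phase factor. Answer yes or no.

No — the two circuits implement different unitaries, even allowing a global phase.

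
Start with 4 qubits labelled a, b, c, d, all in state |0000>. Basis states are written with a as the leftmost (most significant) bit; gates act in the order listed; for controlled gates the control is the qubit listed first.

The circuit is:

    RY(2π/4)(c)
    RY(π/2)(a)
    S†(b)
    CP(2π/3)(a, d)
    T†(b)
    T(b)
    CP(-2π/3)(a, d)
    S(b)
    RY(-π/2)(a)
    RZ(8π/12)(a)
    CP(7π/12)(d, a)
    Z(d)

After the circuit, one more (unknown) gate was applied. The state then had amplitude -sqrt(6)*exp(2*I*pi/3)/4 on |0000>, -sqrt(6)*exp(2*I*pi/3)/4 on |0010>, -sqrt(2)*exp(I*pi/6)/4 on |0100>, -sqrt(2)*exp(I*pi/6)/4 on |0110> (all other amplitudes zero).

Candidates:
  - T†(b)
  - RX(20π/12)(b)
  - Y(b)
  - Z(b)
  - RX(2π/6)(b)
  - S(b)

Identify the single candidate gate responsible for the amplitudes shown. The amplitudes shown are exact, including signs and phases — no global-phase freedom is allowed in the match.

It was RX(2π/6)(b) that produced the state shown. Key observation: the block from step 2 through step 9 cancels to the identity and can be dropped.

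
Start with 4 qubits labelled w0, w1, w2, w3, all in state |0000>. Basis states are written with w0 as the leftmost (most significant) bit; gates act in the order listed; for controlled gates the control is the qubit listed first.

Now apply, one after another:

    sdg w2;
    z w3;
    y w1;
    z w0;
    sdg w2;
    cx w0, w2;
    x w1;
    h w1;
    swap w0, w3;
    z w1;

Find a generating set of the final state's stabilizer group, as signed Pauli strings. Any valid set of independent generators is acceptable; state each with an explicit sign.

The final state is stabilized by the group generated by -IXII, +ZIII, +IIZI, +IIIZ; other independent generating sets are equally valid.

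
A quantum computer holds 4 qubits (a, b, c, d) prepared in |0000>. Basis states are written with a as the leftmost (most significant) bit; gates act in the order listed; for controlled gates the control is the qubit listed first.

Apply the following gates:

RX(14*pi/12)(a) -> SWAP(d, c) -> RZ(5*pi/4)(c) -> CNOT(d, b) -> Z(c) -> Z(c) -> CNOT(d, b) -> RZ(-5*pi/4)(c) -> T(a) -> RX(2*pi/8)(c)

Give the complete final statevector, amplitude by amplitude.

The final amplitudes are sqrt(sqrt(2) + 2)*(-sqrt(6) + sqrt(2))/8 on |0000>, -sqrt(2)*I*sqrt(2 - sqrt(2))/8 + sqrt(6)*I*sqrt(2 - sqrt(2))/8 on |0010>, sqrt(sqrt(2) + 2)*(-sqrt(6) - sqrt(2))*exp(3*I*pi/4)/8 on |1000>, sqrt(2 - sqrt(2))*(-sqrt(6) - sqrt(2))*exp(I*pi/4)/8 on |1010>, and 0 on every other basis state.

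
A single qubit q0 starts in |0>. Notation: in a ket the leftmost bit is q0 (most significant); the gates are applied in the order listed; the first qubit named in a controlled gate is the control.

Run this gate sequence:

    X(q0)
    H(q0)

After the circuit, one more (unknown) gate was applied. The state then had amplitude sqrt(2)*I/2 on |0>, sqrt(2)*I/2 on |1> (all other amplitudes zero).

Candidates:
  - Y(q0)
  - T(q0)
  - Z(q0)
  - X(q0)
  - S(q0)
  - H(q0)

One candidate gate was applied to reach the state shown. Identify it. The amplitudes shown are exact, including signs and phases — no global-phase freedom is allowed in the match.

The unique candidate consistent with the amplitudes is Y(q0).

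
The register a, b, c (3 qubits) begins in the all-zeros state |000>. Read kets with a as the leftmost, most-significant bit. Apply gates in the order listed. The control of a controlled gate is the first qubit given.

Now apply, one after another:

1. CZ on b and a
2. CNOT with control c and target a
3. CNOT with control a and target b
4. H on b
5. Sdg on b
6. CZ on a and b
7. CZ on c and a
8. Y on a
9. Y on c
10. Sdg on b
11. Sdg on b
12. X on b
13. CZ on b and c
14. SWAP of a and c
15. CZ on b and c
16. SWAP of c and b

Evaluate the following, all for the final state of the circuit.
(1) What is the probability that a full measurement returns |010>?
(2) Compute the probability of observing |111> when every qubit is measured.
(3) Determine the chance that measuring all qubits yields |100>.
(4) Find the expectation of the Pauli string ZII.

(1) The probability of measuring |010> is 0.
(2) Outcome |111> occurs with probability 1/2.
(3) Outcome |100> occurs with probability 0.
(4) The observable ZII averages to -1.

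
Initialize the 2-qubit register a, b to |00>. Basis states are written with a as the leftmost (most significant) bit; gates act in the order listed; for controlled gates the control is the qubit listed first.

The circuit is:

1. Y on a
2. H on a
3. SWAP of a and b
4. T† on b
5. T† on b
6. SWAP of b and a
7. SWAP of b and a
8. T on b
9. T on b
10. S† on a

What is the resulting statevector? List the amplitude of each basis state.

The final amplitudes are sqrt(2)*I/2 on |00>, -sqrt(2)*I/2 on |01>, 0 on |10>, 0 on |11>. Key observation: the block from step 4 through step 9 cancels to the identity and can be dropped.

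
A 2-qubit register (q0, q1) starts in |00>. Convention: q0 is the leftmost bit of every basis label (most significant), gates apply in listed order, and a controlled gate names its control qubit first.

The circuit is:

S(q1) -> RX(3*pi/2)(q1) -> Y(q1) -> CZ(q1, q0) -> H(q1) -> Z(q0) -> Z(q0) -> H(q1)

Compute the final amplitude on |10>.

The amplitude on |10> is 0. Key observation: steps 5-8 multiply out to the identity, so the circuit reduces to the remaining gates.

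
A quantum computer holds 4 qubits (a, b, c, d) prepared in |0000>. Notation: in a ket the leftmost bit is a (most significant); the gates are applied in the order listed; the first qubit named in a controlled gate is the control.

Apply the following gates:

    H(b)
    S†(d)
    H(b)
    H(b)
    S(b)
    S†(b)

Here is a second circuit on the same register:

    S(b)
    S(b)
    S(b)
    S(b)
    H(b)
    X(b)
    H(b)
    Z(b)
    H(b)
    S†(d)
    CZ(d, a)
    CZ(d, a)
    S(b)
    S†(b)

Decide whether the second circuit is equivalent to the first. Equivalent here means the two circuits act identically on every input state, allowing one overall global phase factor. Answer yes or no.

Yes — the two circuits implement the same unitary up to a global phase.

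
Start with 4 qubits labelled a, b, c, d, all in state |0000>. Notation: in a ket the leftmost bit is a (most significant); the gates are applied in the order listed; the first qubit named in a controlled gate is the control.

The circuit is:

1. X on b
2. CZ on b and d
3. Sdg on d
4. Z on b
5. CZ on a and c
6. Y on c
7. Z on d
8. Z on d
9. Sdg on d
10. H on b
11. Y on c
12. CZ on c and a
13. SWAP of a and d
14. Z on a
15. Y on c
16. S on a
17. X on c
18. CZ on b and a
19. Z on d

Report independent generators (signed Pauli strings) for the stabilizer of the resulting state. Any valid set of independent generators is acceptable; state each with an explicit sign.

The final state is stabilized by the group generated by -IXII, +ZIII, +IIZI, +IIIZ; other independent generating sets are equally valid.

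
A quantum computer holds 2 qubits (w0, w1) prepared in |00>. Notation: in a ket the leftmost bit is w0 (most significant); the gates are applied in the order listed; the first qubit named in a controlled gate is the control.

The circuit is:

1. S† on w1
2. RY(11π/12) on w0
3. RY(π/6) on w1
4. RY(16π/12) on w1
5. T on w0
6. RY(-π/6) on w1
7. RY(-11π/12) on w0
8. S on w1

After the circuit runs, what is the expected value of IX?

In the final state, IX has expectation 0.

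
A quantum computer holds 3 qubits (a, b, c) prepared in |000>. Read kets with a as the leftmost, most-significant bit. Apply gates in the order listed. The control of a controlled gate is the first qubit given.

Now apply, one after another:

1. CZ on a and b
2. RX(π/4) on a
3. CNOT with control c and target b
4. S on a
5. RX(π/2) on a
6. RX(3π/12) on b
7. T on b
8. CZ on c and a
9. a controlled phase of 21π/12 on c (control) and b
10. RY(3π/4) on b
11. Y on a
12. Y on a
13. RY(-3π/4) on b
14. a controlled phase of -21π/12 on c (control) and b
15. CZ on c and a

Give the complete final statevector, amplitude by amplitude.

After the circuit, the state carries amplitude 1/4 + sqrt(2)/4 - I/4 on |000>, 0 on |001>, (-sqrt(2) + 1 - I)*exp(I*pi/4)/4 on |010>, 0 on |011>, 1/4 - sqrt(2)*I/4 - I/4 on |100>, 0 on |101>, (-1 - sqrt(2)*I + I)*exp(I*pi/4)/4 on |110>, 0 on |111>. Key observation: the block from step 8 through step 15 cancels to the identity and can be dropped.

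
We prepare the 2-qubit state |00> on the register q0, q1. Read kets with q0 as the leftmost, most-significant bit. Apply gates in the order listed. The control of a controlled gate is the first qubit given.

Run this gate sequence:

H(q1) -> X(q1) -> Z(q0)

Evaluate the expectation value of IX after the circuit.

In the final state, IX has expectation 1.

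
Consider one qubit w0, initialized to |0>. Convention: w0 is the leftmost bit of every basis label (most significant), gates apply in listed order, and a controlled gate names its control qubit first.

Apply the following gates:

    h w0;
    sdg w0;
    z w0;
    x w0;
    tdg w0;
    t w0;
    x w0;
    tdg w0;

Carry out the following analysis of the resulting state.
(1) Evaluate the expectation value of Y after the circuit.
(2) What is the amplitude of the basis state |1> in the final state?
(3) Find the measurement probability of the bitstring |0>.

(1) The observable Y averages to sqrt(2)/2.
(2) The amplitude on |1> is sqrt(2)*exp(I*pi/4)/2.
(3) Outcome |0> occurs with probability 1/2.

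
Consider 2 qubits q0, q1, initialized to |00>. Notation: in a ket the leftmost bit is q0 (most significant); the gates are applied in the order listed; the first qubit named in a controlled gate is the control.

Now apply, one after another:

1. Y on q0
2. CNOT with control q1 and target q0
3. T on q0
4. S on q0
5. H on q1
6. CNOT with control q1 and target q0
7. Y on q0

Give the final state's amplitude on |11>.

|11> carries amplitude -sqrt(2)*exp(3*I*pi/4)/2 in the final state.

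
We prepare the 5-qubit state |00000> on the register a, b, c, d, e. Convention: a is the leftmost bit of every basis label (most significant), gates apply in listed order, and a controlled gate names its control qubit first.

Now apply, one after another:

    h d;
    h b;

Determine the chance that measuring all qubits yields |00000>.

Outcome |00000> occurs with probability 1/4.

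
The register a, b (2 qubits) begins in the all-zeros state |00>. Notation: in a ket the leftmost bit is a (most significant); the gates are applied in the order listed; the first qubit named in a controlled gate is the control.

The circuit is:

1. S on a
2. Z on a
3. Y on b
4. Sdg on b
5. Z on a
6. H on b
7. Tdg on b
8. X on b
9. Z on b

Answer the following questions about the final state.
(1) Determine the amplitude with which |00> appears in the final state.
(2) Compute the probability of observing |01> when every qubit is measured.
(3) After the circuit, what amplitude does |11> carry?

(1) The amplitude on |00> is sqrt(2)*exp(3*I*pi/4)/2.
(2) Outcome |01> occurs with probability 1/2.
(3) The final state's coefficient on |11> equals 0.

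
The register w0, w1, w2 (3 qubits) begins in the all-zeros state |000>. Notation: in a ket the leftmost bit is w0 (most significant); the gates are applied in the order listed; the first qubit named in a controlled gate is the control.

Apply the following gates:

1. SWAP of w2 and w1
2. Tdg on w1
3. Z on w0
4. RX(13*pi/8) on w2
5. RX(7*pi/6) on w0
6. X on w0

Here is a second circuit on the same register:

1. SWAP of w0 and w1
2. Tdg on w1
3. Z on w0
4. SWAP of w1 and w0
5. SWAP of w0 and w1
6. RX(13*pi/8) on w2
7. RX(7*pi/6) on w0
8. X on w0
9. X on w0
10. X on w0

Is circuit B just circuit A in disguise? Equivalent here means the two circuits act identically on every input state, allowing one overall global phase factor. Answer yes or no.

No, they are not equivalent — no single phase factor reconciles the two unitaries.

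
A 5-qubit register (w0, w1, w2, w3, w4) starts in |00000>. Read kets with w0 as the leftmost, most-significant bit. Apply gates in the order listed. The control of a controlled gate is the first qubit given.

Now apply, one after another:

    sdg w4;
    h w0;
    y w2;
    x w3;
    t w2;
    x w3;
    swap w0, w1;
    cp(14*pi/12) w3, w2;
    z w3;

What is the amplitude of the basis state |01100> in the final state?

The amplitude on |01100> is sqrt(2)*exp(3*I*pi/4)/2.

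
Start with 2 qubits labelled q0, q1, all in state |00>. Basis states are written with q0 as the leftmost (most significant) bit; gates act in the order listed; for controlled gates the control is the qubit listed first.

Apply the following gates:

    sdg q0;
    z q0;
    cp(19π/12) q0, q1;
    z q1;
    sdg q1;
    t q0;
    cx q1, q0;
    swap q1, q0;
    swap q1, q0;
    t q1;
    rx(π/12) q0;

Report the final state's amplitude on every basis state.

After the circuit, the state carries amplitude sqrt(2 - sqrt(2))/4 + sqrt(3*sqrt(2) + 6)/4 on |00>, 0 on |01>, -I*sqrt(sqrt(2) + 2)/4 + I*sqrt(6 - 3*sqrt(2))/4 on |10>, 0 on |11>. Key observation: gates 8-9 undo each other exactly, leaving only the rest of the circuit to track.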